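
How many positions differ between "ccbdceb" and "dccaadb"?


Comparing "ccbdceb" and "dccaadb" position by position:
  Position 0: 'c' vs 'd' => DIFFER
  Position 1: 'c' vs 'c' => same
  Position 2: 'b' vs 'c' => DIFFER
  Position 3: 'd' vs 'a' => DIFFER
  Position 4: 'c' vs 'a' => DIFFER
  Position 5: 'e' vs 'd' => DIFFER
  Position 6: 'b' vs 'b' => same
Positions that differ: 5

5


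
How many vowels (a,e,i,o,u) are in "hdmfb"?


Input: hdmfb
Checking each character:
  'h' at position 0: consonant
  'd' at position 1: consonant
  'm' at position 2: consonant
  'f' at position 3: consonant
  'b' at position 4: consonant
Total vowels: 0

0


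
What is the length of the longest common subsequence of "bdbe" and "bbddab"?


LCS of "bdbe" and "bbddab"
DP table:
           b    b    d    d    a    b
      0    0    0    0    0    0    0
  b   0    1    1    1    1    1    1
  d   0    1    1    2    2    2    2
  b   0    1    2    2    2    2    3
  e   0    1    2    2    2    2    3
LCS length = dp[4][6] = 3

3


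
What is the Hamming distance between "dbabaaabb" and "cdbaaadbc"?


Comparing "dbabaaabb" and "cdbaaadbc" position by position:
  Position 0: 'd' vs 'c' => differ
  Position 1: 'b' vs 'd' => differ
  Position 2: 'a' vs 'b' => differ
  Position 3: 'b' vs 'a' => differ
  Position 4: 'a' vs 'a' => same
  Position 5: 'a' vs 'a' => same
  Position 6: 'a' vs 'd' => differ
  Position 7: 'b' vs 'b' => same
  Position 8: 'b' vs 'c' => differ
Total differences (Hamming distance): 6

6


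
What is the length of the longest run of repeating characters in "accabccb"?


Input: "accabccb"
Scanning for longest run:
  Position 1 ('c'): new char, reset run to 1
  Position 2 ('c'): continues run of 'c', length=2
  Position 3 ('a'): new char, reset run to 1
  Position 4 ('b'): new char, reset run to 1
  Position 5 ('c'): new char, reset run to 1
  Position 6 ('c'): continues run of 'c', length=2
  Position 7 ('b'): new char, reset run to 1
Longest run: 'c' with length 2

2


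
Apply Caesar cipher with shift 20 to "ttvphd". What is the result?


Caesar cipher: shift "ttvphd" by 20
  't' (pos 19) + 20 = pos 13 = 'n'
  't' (pos 19) + 20 = pos 13 = 'n'
  'v' (pos 21) + 20 = pos 15 = 'p'
  'p' (pos 15) + 20 = pos 9 = 'j'
  'h' (pos 7) + 20 = pos 1 = 'b'
  'd' (pos 3) + 20 = pos 23 = 'x'
Result: nnpjbx

nnpjbx


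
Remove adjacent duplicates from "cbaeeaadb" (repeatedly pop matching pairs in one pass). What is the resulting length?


Input: cbaeeaadb
Stack-based adjacent duplicate removal:
  Read 'c': push. Stack: c
  Read 'b': push. Stack: cb
  Read 'a': push. Stack: cba
  Read 'e': push. Stack: cbae
  Read 'e': matches stack top 'e' => pop. Stack: cba
  Read 'a': matches stack top 'a' => pop. Stack: cb
  Read 'a': push. Stack: cba
  Read 'd': push. Stack: cbad
  Read 'b': push. Stack: cbadb
Final stack: "cbadb" (length 5)

5


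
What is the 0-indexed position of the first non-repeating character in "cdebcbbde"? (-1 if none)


Input: cdebcbbde
Character frequencies:
  'b': 3
  'c': 2
  'd': 2
  'e': 2
Scanning left to right for freq == 1:
  Position 0 ('c'): freq=2, skip
  Position 1 ('d'): freq=2, skip
  Position 2 ('e'): freq=2, skip
  Position 3 ('b'): freq=3, skip
  Position 4 ('c'): freq=2, skip
  Position 5 ('b'): freq=3, skip
  Position 6 ('b'): freq=3, skip
  Position 7 ('d'): freq=2, skip
  Position 8 ('e'): freq=2, skip
  No unique character found => answer = -1

-1


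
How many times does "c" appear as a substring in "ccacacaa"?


Searching for "c" in "ccacacaa"
Scanning each position:
  Position 0: "c" => MATCH
  Position 1: "c" => MATCH
  Position 2: "a" => no
  Position 3: "c" => MATCH
  Position 4: "a" => no
  Position 5: "c" => MATCH
  Position 6: "a" => no
  Position 7: "a" => no
Total occurrences: 4

4


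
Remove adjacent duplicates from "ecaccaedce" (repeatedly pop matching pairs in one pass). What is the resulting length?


Input: ecaccaedce
Stack-based adjacent duplicate removal:
  Read 'e': push. Stack: e
  Read 'c': push. Stack: ec
  Read 'a': push. Stack: eca
  Read 'c': push. Stack: ecac
  Read 'c': matches stack top 'c' => pop. Stack: eca
  Read 'a': matches stack top 'a' => pop. Stack: ec
  Read 'e': push. Stack: ece
  Read 'd': push. Stack: eced
  Read 'c': push. Stack: ecedc
  Read 'e': push. Stack: ecedce
Final stack: "ecedce" (length 6)

6


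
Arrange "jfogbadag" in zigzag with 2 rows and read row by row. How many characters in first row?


Zigzag "jfogbadag" into 2 rows:
Placing characters:
  'j' => row 0
  'f' => row 1
  'o' => row 0
  'g' => row 1
  'b' => row 0
  'a' => row 1
  'd' => row 0
  'a' => row 1
  'g' => row 0
Rows:
  Row 0: "jobdg"
  Row 1: "fgaa"
First row length: 5

5


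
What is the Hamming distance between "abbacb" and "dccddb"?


Comparing "abbacb" and "dccddb" position by position:
  Position 0: 'a' vs 'd' => differ
  Position 1: 'b' vs 'c' => differ
  Position 2: 'b' vs 'c' => differ
  Position 3: 'a' vs 'd' => differ
  Position 4: 'c' vs 'd' => differ
  Position 5: 'b' vs 'b' => same
Total differences (Hamming distance): 5

5


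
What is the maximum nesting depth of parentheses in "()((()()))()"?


Input: "()((()()))()"
Tracking depth:
  Position 0 '(': depth becomes 1
  Position 1 ')': depth becomes 0
  Position 2 '(': depth becomes 1
  Position 3 '(': depth becomes 2
  Position 4 '(': depth becomes 3
  Position 5 ')': depth becomes 2
  Position 6 '(': depth becomes 3
  Position 7 ')': depth becomes 2
  Position 8 ')': depth becomes 1
  Position 9 ')': depth becomes 0
  Position 10 '(': depth becomes 1
  Position 11 ')': depth becomes 0
Maximum depth reached: 3

3


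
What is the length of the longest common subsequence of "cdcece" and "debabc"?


LCS of "cdcece" and "debabc"
DP table:
           d    e    b    a    b    c
      0    0    0    0    0    0    0
  c   0    0    0    0    0    0    1
  d   0    1    1    1    1    1    1
  c   0    1    1    1    1    1    2
  e   0    1    2    2    2    2    2
  c   0    1    2    2    2    2    3
  e   0    1    2    2    2    2    3
LCS length = dp[6][6] = 3

3


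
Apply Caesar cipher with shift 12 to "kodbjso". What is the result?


Caesar cipher: shift "kodbjso" by 12
  'k' (pos 10) + 12 = pos 22 = 'w'
  'o' (pos 14) + 12 = pos 0 = 'a'
  'd' (pos 3) + 12 = pos 15 = 'p'
  'b' (pos 1) + 12 = pos 13 = 'n'
  'j' (pos 9) + 12 = pos 21 = 'v'
  's' (pos 18) + 12 = pos 4 = 'e'
  'o' (pos 14) + 12 = pos 0 = 'a'
Result: wapnvea

wapnvea


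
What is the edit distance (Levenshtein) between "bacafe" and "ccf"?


Computing edit distance: "bacafe" -> "ccf"
DP table:
           c    c    f
      0    1    2    3
  b   1    1    2    3
  a   2    2    2    3
  c   3    2    2    3
  a   4    3    3    3
  f   5    4    4    3
  e   6    5    5    4
Edit distance = dp[6][3] = 4

4


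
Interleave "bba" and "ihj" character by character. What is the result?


Interleaving "bba" and "ihj":
  Position 0: 'b' from first, 'i' from second => "bi"
  Position 1: 'b' from first, 'h' from second => "bh"
  Position 2: 'a' from first, 'j' from second => "aj"
Result: bibhaj

bibhaj


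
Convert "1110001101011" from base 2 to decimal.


Input: "1110001101011" in base 2
Positional expansion:
  Digit '1' (value 1) x 2^12 = 4096
  Digit '1' (value 1) x 2^11 = 2048
  Digit '1' (value 1) x 2^10 = 1024
  Digit '0' (value 0) x 2^9 = 0
  Digit '0' (value 0) x 2^8 = 0
  Digit '0' (value 0) x 2^7 = 0
  Digit '1' (value 1) x 2^6 = 64
  Digit '1' (value 1) x 2^5 = 32
  Digit '0' (value 0) x 2^4 = 0
  Digit '1' (value 1) x 2^3 = 8
  Digit '0' (value 0) x 2^2 = 0
  Digit '1' (value 1) x 2^1 = 2
  Digit '1' (value 1) x 2^0 = 1
Sum = 7275

7275


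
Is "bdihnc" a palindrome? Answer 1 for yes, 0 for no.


Input: bdihnc
Reversed: cnhidb
  Compare pos 0 ('b') with pos 5 ('c'): MISMATCH
  Compare pos 1 ('d') with pos 4 ('n'): MISMATCH
  Compare pos 2 ('i') with pos 3 ('h'): MISMATCH
Result: not a palindrome

0


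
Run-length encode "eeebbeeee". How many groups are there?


Input: eeebbeeee
Scanning for consecutive runs:
  Group 1: 'e' x 3 (positions 0-2)
  Group 2: 'b' x 2 (positions 3-4)
  Group 3: 'e' x 4 (positions 5-8)
Total groups: 3

3


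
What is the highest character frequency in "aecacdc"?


Input: aecacdc
Character counts:
  'a': 2
  'c': 3
  'd': 1
  'e': 1
Maximum frequency: 3

3


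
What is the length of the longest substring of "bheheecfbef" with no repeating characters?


Input: "bheheecfbef"
Sliding window (track last position of each char):
  Position 0 ('b'): window [0,0] length 1 -- new best
  Position 1 ('h'): window [0,1] length 2 -- new best
  Position 2 ('e'): window [0,2] length 3 -- new best
  Position 3 ('h'): repeat (last at 1), move window start to 2
  Position 3 ('h'): window [2,3] length 2
  Position 4 ('e'): repeat (last at 2), move window start to 3
  Position 4 ('e'): window [3,4] length 2
  Position 5 ('e'): repeat (last at 4), move window start to 5
  Position 5 ('e'): window [5,5] length 1
  Position 6 ('c'): window [5,6] length 2
  Position 7 ('f'): window [5,7] length 3
  Position 8 ('b'): window [5,8] length 4 -- new best
  Position 9 ('e'): repeat (last at 5), move window start to 6
  Position 9 ('e'): window [6,9] length 4
  Position 10 ('f'): repeat (last at 7), move window start to 8
  Position 10 ('f'): window [8,10] length 3
Longest substring with no repeats: "ecfb" with length 4

4


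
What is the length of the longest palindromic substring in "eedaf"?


Input: "eedaf"
Checking substrings for palindromes:
  [0:2] "ee" (len 2) => palindrome
Longest palindromic substring: "ee" with length 2

2


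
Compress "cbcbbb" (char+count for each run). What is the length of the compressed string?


Input: cbcbbb
Runs:
  'c' x 1 => "c1"
  'b' x 1 => "b1"
  'c' x 1 => "c1"
  'b' x 3 => "b3"
Compressed: "c1b1c1b3"
Compressed length: 8

8


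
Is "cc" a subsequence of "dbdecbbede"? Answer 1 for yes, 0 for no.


Check if "cc" is a subsequence of "dbdecbbede"
Greedy scan:
  Position 0 ('d'): no match needed
  Position 1 ('b'): no match needed
  Position 2 ('d'): no match needed
  Position 3 ('e'): no match needed
  Position 4 ('c'): matches sub[0] = 'c'
  Position 5 ('b'): no match needed
  Position 6 ('b'): no match needed
  Position 7 ('e'): no match needed
  Position 8 ('d'): no match needed
  Position 9 ('e'): no match needed
Only matched 1/2 characters => not a subsequence

0


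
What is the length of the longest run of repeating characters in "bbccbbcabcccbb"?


Input: "bbccbbcabcccbb"
Scanning for longest run:
  Position 1 ('b'): continues run of 'b', length=2
  Position 2 ('c'): new char, reset run to 1
  Position 3 ('c'): continues run of 'c', length=2
  Position 4 ('b'): new char, reset run to 1
  Position 5 ('b'): continues run of 'b', length=2
  Position 6 ('c'): new char, reset run to 1
  Position 7 ('a'): new char, reset run to 1
  Position 8 ('b'): new char, reset run to 1
  Position 9 ('c'): new char, reset run to 1
  Position 10 ('c'): continues run of 'c', length=2
  Position 11 ('c'): continues run of 'c', length=3
  Position 12 ('b'): new char, reset run to 1
  Position 13 ('b'): continues run of 'b', length=2
Longest run: 'c' with length 3

3


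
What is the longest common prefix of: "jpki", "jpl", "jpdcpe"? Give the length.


Words: jpki, jpl, jpdcpe
  Position 0: all 'j' => match
  Position 1: all 'p' => match
  Position 2: ('k', 'l', 'd') => mismatch, stop
LCP = "jp" (length 2)

2


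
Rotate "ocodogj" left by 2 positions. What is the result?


Input: "ocodogj", rotate left by 2
First 2 characters: "oc"
Remaining characters: "odogj"
Concatenate remaining + first: "odogj" + "oc" = "odogjoc"

odogjoc


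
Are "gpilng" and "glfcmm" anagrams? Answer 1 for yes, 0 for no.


Strings: "gpilng", "glfcmm"
Sorted first:  ggilnp
Sorted second: cfglmm
Differ at position 0: 'g' vs 'c' => not anagrams

0


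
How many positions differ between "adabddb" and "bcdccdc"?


Comparing "adabddb" and "bcdccdc" position by position:
  Position 0: 'a' vs 'b' => DIFFER
  Position 1: 'd' vs 'c' => DIFFER
  Position 2: 'a' vs 'd' => DIFFER
  Position 3: 'b' vs 'c' => DIFFER
  Position 4: 'd' vs 'c' => DIFFER
  Position 5: 'd' vs 'd' => same
  Position 6: 'b' vs 'c' => DIFFER
Positions that differ: 6

6


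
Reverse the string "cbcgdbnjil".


Input: cbcgdbnjil
Reading characters right to left:
  Position 9: 'l'
  Position 8: 'i'
  Position 7: 'j'
  Position 6: 'n'
  Position 5: 'b'
  Position 4: 'd'
  Position 3: 'g'
  Position 2: 'c'
  Position 1: 'b'
  Position 0: 'c'
Reversed: lijnbdgcbc

lijnbdgcbc


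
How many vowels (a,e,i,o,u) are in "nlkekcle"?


Input: nlkekcle
Checking each character:
  'n' at position 0: consonant
  'l' at position 1: consonant
  'k' at position 2: consonant
  'e' at position 3: vowel (running total: 1)
  'k' at position 4: consonant
  'c' at position 5: consonant
  'l' at position 6: consonant
  'e' at position 7: vowel (running total: 2)
Total vowels: 2

2


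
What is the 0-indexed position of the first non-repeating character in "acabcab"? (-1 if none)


Input: acabcab
Character frequencies:
  'a': 3
  'b': 2
  'c': 2
Scanning left to right for freq == 1:
  Position 0 ('a'): freq=3, skip
  Position 1 ('c'): freq=2, skip
  Position 2 ('a'): freq=3, skip
  Position 3 ('b'): freq=2, skip
  Position 4 ('c'): freq=2, skip
  Position 5 ('a'): freq=3, skip
  Position 6 ('b'): freq=2, skip
  No unique character found => answer = -1

-1


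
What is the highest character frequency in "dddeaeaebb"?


Input: dddeaeaebb
Character counts:
  'a': 2
  'b': 2
  'd': 3
  'e': 3
Maximum frequency: 3

3


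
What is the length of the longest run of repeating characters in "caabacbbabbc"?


Input: "caabacbbabbc"
Scanning for longest run:
  Position 1 ('a'): new char, reset run to 1
  Position 2 ('a'): continues run of 'a', length=2
  Position 3 ('b'): new char, reset run to 1
  Position 4 ('a'): new char, reset run to 1
  Position 5 ('c'): new char, reset run to 1
  Position 6 ('b'): new char, reset run to 1
  Position 7 ('b'): continues run of 'b', length=2
  Position 8 ('a'): new char, reset run to 1
  Position 9 ('b'): new char, reset run to 1
  Position 10 ('b'): continues run of 'b', length=2
  Position 11 ('c'): new char, reset run to 1
Longest run: 'a' with length 2

2


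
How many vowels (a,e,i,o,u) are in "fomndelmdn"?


Input: fomndelmdn
Checking each character:
  'f' at position 0: consonant
  'o' at position 1: vowel (running total: 1)
  'm' at position 2: consonant
  'n' at position 3: consonant
  'd' at position 4: consonant
  'e' at position 5: vowel (running total: 2)
  'l' at position 6: consonant
  'm' at position 7: consonant
  'd' at position 8: consonant
  'n' at position 9: consonant
Total vowels: 2

2


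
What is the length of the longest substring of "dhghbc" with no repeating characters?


Input: "dhghbc"
Sliding window (track last position of each char):
  Position 0 ('d'): window [0,0] length 1 -- new best
  Position 1 ('h'): window [0,1] length 2 -- new best
  Position 2 ('g'): window [0,2] length 3 -- new best
  Position 3 ('h'): repeat (last at 1), move window start to 2
  Position 3 ('h'): window [2,3] length 2
  Position 4 ('b'): window [2,4] length 3
  Position 5 ('c'): window [2,5] length 4 -- new best
Longest substring with no repeats: "ghbc" with length 4

4


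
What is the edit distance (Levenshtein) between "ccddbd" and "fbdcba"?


Computing edit distance: "ccddbd" -> "fbdcba"
DP table:
           f    b    d    c    b    a
      0    1    2    3    4    5    6
  c   1    1    2    3    3    4    5
  c   2    2    2    3    3    4    5
  d   3    3    3    2    3    4    5
  d   4    4    4    3    3    4    5
  b   5    5    4    4    4    3    4
  d   6    6    5    4    5    4    4
Edit distance = dp[6][6] = 4

4


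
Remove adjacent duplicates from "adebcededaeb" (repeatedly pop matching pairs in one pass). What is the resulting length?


Input: adebcededaeb
Stack-based adjacent duplicate removal:
  Read 'a': push. Stack: a
  Read 'd': push. Stack: ad
  Read 'e': push. Stack: ade
  Read 'b': push. Stack: adeb
  Read 'c': push. Stack: adebc
  Read 'e': push. Stack: adebce
  Read 'd': push. Stack: adebced
  Read 'e': push. Stack: adebcede
  Read 'd': push. Stack: adebceded
  Read 'a': push. Stack: adebcededa
  Read 'e': push. Stack: adebcededae
  Read 'b': push. Stack: adebcededaeb
Final stack: "adebcededaeb" (length 12)

12


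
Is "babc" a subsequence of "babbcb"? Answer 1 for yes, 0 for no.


Check if "babc" is a subsequence of "babbcb"
Greedy scan:
  Position 0 ('b'): matches sub[0] = 'b'
  Position 1 ('a'): matches sub[1] = 'a'
  Position 2 ('b'): matches sub[2] = 'b'
  Position 3 ('b'): no match needed
  Position 4 ('c'): matches sub[3] = 'c'
  Position 5 ('b'): no match needed
All 4 characters matched => is a subsequence

1


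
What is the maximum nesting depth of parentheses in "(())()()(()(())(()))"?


Input: "(())()()(()(())(()))"
Tracking depth:
  Position 0 '(': depth becomes 1
  Position 1 '(': depth becomes 2
  Position 2 ')': depth becomes 1
  Position 3 ')': depth becomes 0
  Position 4 '(': depth becomes 1
  Position 5 ')': depth becomes 0
  Position 6 '(': depth becomes 1
  Position 7 ')': depth becomes 0
  Position 8 '(': depth becomes 1
  Position 9 '(': depth becomes 2
  Position 10 ')': depth becomes 1
  Position 11 '(': depth becomes 2
  Position 12 '(': depth becomes 3
  Position 13 ')': depth becomes 2
  Position 14 ')': depth becomes 1
  Position 15 '(': depth becomes 2
  Position 16 '(': depth becomes 3
  Position 17 ')': depth becomes 2
  Position 18 ')': depth becomes 1
  Position 19 ')': depth becomes 0
Maximum depth reached: 3

3


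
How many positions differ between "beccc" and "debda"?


Comparing "beccc" and "debda" position by position:
  Position 0: 'b' vs 'd' => DIFFER
  Position 1: 'e' vs 'e' => same
  Position 2: 'c' vs 'b' => DIFFER
  Position 3: 'c' vs 'd' => DIFFER
  Position 4: 'c' vs 'a' => DIFFER
Positions that differ: 4

4


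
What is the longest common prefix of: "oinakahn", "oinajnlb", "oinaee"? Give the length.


Words: oinakahn, oinajnlb, oinaee
  Position 0: all 'o' => match
  Position 1: all 'i' => match
  Position 2: all 'n' => match
  Position 3: all 'a' => match
  Position 4: ('k', 'j', 'e') => mismatch, stop
LCP = "oina" (length 4)

4


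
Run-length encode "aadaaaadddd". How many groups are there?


Input: aadaaaadddd
Scanning for consecutive runs:
  Group 1: 'a' x 2 (positions 0-1)
  Group 2: 'd' x 1 (positions 2-2)
  Group 3: 'a' x 4 (positions 3-6)
  Group 4: 'd' x 4 (positions 7-10)
Total groups: 4

4


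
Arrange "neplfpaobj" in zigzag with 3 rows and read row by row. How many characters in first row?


Zigzag "neplfpaobj" into 3 rows:
Placing characters:
  'n' => row 0
  'e' => row 1
  'p' => row 2
  'l' => row 1
  'f' => row 0
  'p' => row 1
  'a' => row 2
  'o' => row 1
  'b' => row 0
  'j' => row 1
Rows:
  Row 0: "nfb"
  Row 1: "elpoj"
  Row 2: "pa"
First row length: 3

3


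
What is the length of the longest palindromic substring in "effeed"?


Input: "effeed"
Checking substrings for palindromes:
  [0:4] "effe" (len 4) => palindrome
  [1:3] "ff" (len 2) => palindrome
  [3:5] "ee" (len 2) => palindrome
Longest palindromic substring: "effe" with length 4

4


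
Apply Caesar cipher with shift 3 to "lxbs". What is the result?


Caesar cipher: shift "lxbs" by 3
  'l' (pos 11) + 3 = pos 14 = 'o'
  'x' (pos 23) + 3 = pos 0 = 'a'
  'b' (pos 1) + 3 = pos 4 = 'e'
  's' (pos 18) + 3 = pos 21 = 'v'
Result: oaev

oaev


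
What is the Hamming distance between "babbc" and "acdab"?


Comparing "babbc" and "acdab" position by position:
  Position 0: 'b' vs 'a' => differ
  Position 1: 'a' vs 'c' => differ
  Position 2: 'b' vs 'd' => differ
  Position 3: 'b' vs 'a' => differ
  Position 4: 'c' vs 'b' => differ
Total differences (Hamming distance): 5

5


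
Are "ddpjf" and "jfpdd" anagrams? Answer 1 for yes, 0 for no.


Strings: "ddpjf", "jfpdd"
Sorted first:  ddfjp
Sorted second: ddfjp
Sorted forms match => anagrams

1


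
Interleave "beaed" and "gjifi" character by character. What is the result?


Interleaving "beaed" and "gjifi":
  Position 0: 'b' from first, 'g' from second => "bg"
  Position 1: 'e' from first, 'j' from second => "ej"
  Position 2: 'a' from first, 'i' from second => "ai"
  Position 3: 'e' from first, 'f' from second => "ef"
  Position 4: 'd' from first, 'i' from second => "di"
Result: bgejaiefdi

bgejaiefdi


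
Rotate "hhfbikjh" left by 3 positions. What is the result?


Input: "hhfbikjh", rotate left by 3
First 3 characters: "hhf"
Remaining characters: "bikjh"
Concatenate remaining + first: "bikjh" + "hhf" = "bikjhhhf"

bikjhhhf


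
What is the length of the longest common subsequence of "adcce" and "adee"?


LCS of "adcce" and "adee"
DP table:
           a    d    e    e
      0    0    0    0    0
  a   0    1    1    1    1
  d   0    1    2    2    2
  c   0    1    2    2    2
  c   0    1    2    2    2
  e   0    1    2    3    3
LCS length = dp[5][4] = 3

3


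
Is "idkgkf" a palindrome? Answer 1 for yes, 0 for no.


Input: idkgkf
Reversed: fkgkdi
  Compare pos 0 ('i') with pos 5 ('f'): MISMATCH
  Compare pos 1 ('d') with pos 4 ('k'): MISMATCH
  Compare pos 2 ('k') with pos 3 ('g'): MISMATCH
Result: not a palindrome

0


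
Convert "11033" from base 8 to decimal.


Input: "11033" in base 8
Positional expansion:
  Digit '1' (value 1) x 8^4 = 4096
  Digit '1' (value 1) x 8^3 = 512
  Digit '0' (value 0) x 8^2 = 0
  Digit '3' (value 3) x 8^1 = 24
  Digit '3' (value 3) x 8^0 = 3
Sum = 4635

4635


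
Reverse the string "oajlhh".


Input: oajlhh
Reading characters right to left:
  Position 5: 'h'
  Position 4: 'h'
  Position 3: 'l'
  Position 2: 'j'
  Position 1: 'a'
  Position 0: 'o'
Reversed: hhljao

hhljao


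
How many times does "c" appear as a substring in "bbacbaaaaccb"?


Searching for "c" in "bbacbaaaaccb"
Scanning each position:
  Position 0: "b" => no
  Position 1: "b" => no
  Position 2: "a" => no
  Position 3: "c" => MATCH
  Position 4: "b" => no
  Position 5: "a" => no
  Position 6: "a" => no
  Position 7: "a" => no
  Position 8: "a" => no
  Position 9: "c" => MATCH
  Position 10: "c" => MATCH
  Position 11: "b" => no
Total occurrences: 3

3


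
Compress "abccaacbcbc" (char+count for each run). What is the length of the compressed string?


Input: abccaacbcbc
Runs:
  'a' x 1 => "a1"
  'b' x 1 => "b1"
  'c' x 2 => "c2"
  'a' x 2 => "a2"
  'c' x 1 => "c1"
  'b' x 1 => "b1"
  'c' x 1 => "c1"
  'b' x 1 => "b1"
  'c' x 1 => "c1"
Compressed: "a1b1c2a2c1b1c1b1c1"
Compressed length: 18

18


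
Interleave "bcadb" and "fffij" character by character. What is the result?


Interleaving "bcadb" and "fffij":
  Position 0: 'b' from first, 'f' from second => "bf"
  Position 1: 'c' from first, 'f' from second => "cf"
  Position 2: 'a' from first, 'f' from second => "af"
  Position 3: 'd' from first, 'i' from second => "di"
  Position 4: 'b' from first, 'j' from second => "bj"
Result: bfcfafdibj

bfcfafdibj


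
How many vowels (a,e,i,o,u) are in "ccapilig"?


Input: ccapilig
Checking each character:
  'c' at position 0: consonant
  'c' at position 1: consonant
  'a' at position 2: vowel (running total: 1)
  'p' at position 3: consonant
  'i' at position 4: vowel (running total: 2)
  'l' at position 5: consonant
  'i' at position 6: vowel (running total: 3)
  'g' at position 7: consonant
Total vowels: 3

3


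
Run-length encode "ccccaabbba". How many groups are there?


Input: ccccaabbba
Scanning for consecutive runs:
  Group 1: 'c' x 4 (positions 0-3)
  Group 2: 'a' x 2 (positions 4-5)
  Group 3: 'b' x 3 (positions 6-8)
  Group 4: 'a' x 1 (positions 9-9)
Total groups: 4

4


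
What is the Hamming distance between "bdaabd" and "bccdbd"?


Comparing "bdaabd" and "bccdbd" position by position:
  Position 0: 'b' vs 'b' => same
  Position 1: 'd' vs 'c' => differ
  Position 2: 'a' vs 'c' => differ
  Position 3: 'a' vs 'd' => differ
  Position 4: 'b' vs 'b' => same
  Position 5: 'd' vs 'd' => same
Total differences (Hamming distance): 3

3


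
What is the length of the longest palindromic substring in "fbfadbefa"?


Input: "fbfadbefa"
Checking substrings for palindromes:
  [0:3] "fbf" (len 3) => palindrome
Longest palindromic substring: "fbf" with length 3

3


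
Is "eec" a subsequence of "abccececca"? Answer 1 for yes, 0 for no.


Check if "eec" is a subsequence of "abccececca"
Greedy scan:
  Position 0 ('a'): no match needed
  Position 1 ('b'): no match needed
  Position 2 ('c'): no match needed
  Position 3 ('c'): no match needed
  Position 4 ('e'): matches sub[0] = 'e'
  Position 5 ('c'): no match needed
  Position 6 ('e'): matches sub[1] = 'e'
  Position 7 ('c'): matches sub[2] = 'c'
  Position 8 ('c'): no match needed
  Position 9 ('a'): no match needed
All 3 characters matched => is a subsequence

1


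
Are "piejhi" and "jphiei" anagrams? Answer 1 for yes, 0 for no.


Strings: "piejhi", "jphiei"
Sorted first:  ehiijp
Sorted second: ehiijp
Sorted forms match => anagrams

1


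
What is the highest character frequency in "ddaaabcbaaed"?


Input: ddaaabcbaaed
Character counts:
  'a': 5
  'b': 2
  'c': 1
  'd': 3
  'e': 1
Maximum frequency: 5

5


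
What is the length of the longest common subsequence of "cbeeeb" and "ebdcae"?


LCS of "cbeeeb" and "ebdcae"
DP table:
           e    b    d    c    a    e
      0    0    0    0    0    0    0
  c   0    0    0    0    1    1    1
  b   0    0    1    1    1    1    1
  e   0    1    1    1    1    1    2
  e   0    1    1    1    1    1    2
  e   0    1    1    1    1    1    2
  b   0    1    2    2    2    2    2
LCS length = dp[6][6] = 2

2


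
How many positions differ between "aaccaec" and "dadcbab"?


Comparing "aaccaec" and "dadcbab" position by position:
  Position 0: 'a' vs 'd' => DIFFER
  Position 1: 'a' vs 'a' => same
  Position 2: 'c' vs 'd' => DIFFER
  Position 3: 'c' vs 'c' => same
  Position 4: 'a' vs 'b' => DIFFER
  Position 5: 'e' vs 'a' => DIFFER
  Position 6: 'c' vs 'b' => DIFFER
Positions that differ: 5

5


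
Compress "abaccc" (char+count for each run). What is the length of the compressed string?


Input: abaccc
Runs:
  'a' x 1 => "a1"
  'b' x 1 => "b1"
  'a' x 1 => "a1"
  'c' x 3 => "c3"
Compressed: "a1b1a1c3"
Compressed length: 8

8


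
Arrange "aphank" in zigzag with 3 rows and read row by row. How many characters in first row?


Zigzag "aphank" into 3 rows:
Placing characters:
  'a' => row 0
  'p' => row 1
  'h' => row 2
  'a' => row 1
  'n' => row 0
  'k' => row 1
Rows:
  Row 0: "an"
  Row 1: "pak"
  Row 2: "h"
First row length: 2

2


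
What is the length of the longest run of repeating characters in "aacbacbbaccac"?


Input: "aacbacbbaccac"
Scanning for longest run:
  Position 1 ('a'): continues run of 'a', length=2
  Position 2 ('c'): new char, reset run to 1
  Position 3 ('b'): new char, reset run to 1
  Position 4 ('a'): new char, reset run to 1
  Position 5 ('c'): new char, reset run to 1
  Position 6 ('b'): new char, reset run to 1
  Position 7 ('b'): continues run of 'b', length=2
  Position 8 ('a'): new char, reset run to 1
  Position 9 ('c'): new char, reset run to 1
  Position 10 ('c'): continues run of 'c', length=2
  Position 11 ('a'): new char, reset run to 1
  Position 12 ('c'): new char, reset run to 1
Longest run: 'a' with length 2

2


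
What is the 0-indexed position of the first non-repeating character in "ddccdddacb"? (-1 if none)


Input: ddccdddacb
Character frequencies:
  'a': 1
  'b': 1
  'c': 3
  'd': 5
Scanning left to right for freq == 1:
  Position 0 ('d'): freq=5, skip
  Position 1 ('d'): freq=5, skip
  Position 2 ('c'): freq=3, skip
  Position 3 ('c'): freq=3, skip
  Position 4 ('d'): freq=5, skip
  Position 5 ('d'): freq=5, skip
  Position 6 ('d'): freq=5, skip
  Position 7 ('a'): unique! => answer = 7

7


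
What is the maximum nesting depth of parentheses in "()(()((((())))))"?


Input: "()(()((((())))))"
Tracking depth:
  Position 0 '(': depth becomes 1
  Position 1 ')': depth becomes 0
  Position 2 '(': depth becomes 1
  Position 3 '(': depth becomes 2
  Position 4 ')': depth becomes 1
  Position 5 '(': depth becomes 2
  Position 6 '(': depth becomes 3
  Position 7 '(': depth becomes 4
  Position 8 '(': depth becomes 5
  Position 9 '(': depth becomes 6
  Position 10 ')': depth becomes 5
  Position 11 ')': depth becomes 4
  Position 12 ')': depth becomes 3
  Position 13 ')': depth becomes 2
  Position 14 ')': depth becomes 1
  Position 15 ')': depth becomes 0
Maximum depth reached: 6

6


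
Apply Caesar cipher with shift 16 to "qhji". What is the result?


Caesar cipher: shift "qhji" by 16
  'q' (pos 16) + 16 = pos 6 = 'g'
  'h' (pos 7) + 16 = pos 23 = 'x'
  'j' (pos 9) + 16 = pos 25 = 'z'
  'i' (pos 8) + 16 = pos 24 = 'y'
Result: gxzy

gxzy


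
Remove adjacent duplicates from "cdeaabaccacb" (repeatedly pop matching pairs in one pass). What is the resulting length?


Input: cdeaabaccacb
Stack-based adjacent duplicate removal:
  Read 'c': push. Stack: c
  Read 'd': push. Stack: cd
  Read 'e': push. Stack: cde
  Read 'a': push. Stack: cdea
  Read 'a': matches stack top 'a' => pop. Stack: cde
  Read 'b': push. Stack: cdeb
  Read 'a': push. Stack: cdeba
  Read 'c': push. Stack: cdebac
  Read 'c': matches stack top 'c' => pop. Stack: cdeba
  Read 'a': matches stack top 'a' => pop. Stack: cdeb
  Read 'c': push. Stack: cdebc
  Read 'b': push. Stack: cdebcb
Final stack: "cdebcb" (length 6)

6


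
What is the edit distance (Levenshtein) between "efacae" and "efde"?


Computing edit distance: "efacae" -> "efde"
DP table:
           e    f    d    e
      0    1    2    3    4
  e   1    0    1    2    3
  f   2    1    0    1    2
  a   3    2    1    1    2
  c   4    3    2    2    2
  a   5    4    3    3    3
  e   6    5    4    4    3
Edit distance = dp[6][4] = 3

3


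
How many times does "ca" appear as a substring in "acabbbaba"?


Searching for "ca" in "acabbbaba"
Scanning each position:
  Position 0: "ac" => no
  Position 1: "ca" => MATCH
  Position 2: "ab" => no
  Position 3: "bb" => no
  Position 4: "bb" => no
  Position 5: "ba" => no
  Position 6: "ab" => no
  Position 7: "ba" => no
Total occurrences: 1

1


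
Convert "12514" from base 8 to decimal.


Input: "12514" in base 8
Positional expansion:
  Digit '1' (value 1) x 8^4 = 4096
  Digit '2' (value 2) x 8^3 = 1024
  Digit '5' (value 5) x 8^2 = 320
  Digit '1' (value 1) x 8^1 = 8
  Digit '4' (value 4) x 8^0 = 4
Sum = 5452

5452


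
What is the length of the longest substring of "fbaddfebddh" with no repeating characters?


Input: "fbaddfebddh"
Sliding window (track last position of each char):
  Position 0 ('f'): window [0,0] length 1 -- new best
  Position 1 ('b'): window [0,1] length 2 -- new best
  Position 2 ('a'): window [0,2] length 3 -- new best
  Position 3 ('d'): window [0,3] length 4 -- new best
  Position 4 ('d'): repeat (last at 3), move window start to 4
  Position 4 ('d'): window [4,4] length 1
  Position 5 ('f'): window [4,5] length 2
  Position 6 ('e'): window [4,6] length 3
  Position 7 ('b'): window [4,7] length 4
  Position 8 ('d'): repeat (last at 4), move window start to 5
  Position 8 ('d'): window [5,8] length 4
  Position 9 ('d'): repeat (last at 8), move window start to 9
  Position 9 ('d'): window [9,9] length 1
  Position 10 ('h'): window [9,10] length 2
Longest substring with no repeats: "fbad" with length 4

4


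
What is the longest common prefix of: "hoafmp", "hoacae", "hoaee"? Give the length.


Words: hoafmp, hoacae, hoaee
  Position 0: all 'h' => match
  Position 1: all 'o' => match
  Position 2: all 'a' => match
  Position 3: ('f', 'c', 'e') => mismatch, stop
LCP = "hoa" (length 3)

3


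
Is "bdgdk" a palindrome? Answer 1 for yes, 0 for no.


Input: bdgdk
Reversed: kdgdb
  Compare pos 0 ('b') with pos 4 ('k'): MISMATCH
  Compare pos 1 ('d') with pos 3 ('d'): match
Result: not a palindrome

0


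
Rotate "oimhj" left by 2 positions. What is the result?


Input: "oimhj", rotate left by 2
First 2 characters: "oi"
Remaining characters: "mhj"
Concatenate remaining + first: "mhj" + "oi" = "mhjoi"

mhjoi


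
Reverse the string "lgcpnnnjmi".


Input: lgcpnnnjmi
Reading characters right to left:
  Position 9: 'i'
  Position 8: 'm'
  Position 7: 'j'
  Position 6: 'n'
  Position 5: 'n'
  Position 4: 'n'
  Position 3: 'p'
  Position 2: 'c'
  Position 1: 'g'
  Position 0: 'l'
Reversed: imjnnnpcgl

imjnnnpcgl


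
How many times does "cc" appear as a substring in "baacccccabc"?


Searching for "cc" in "baacccccabc"
Scanning each position:
  Position 0: "ba" => no
  Position 1: "aa" => no
  Position 2: "ac" => no
  Position 3: "cc" => MATCH
  Position 4: "cc" => MATCH
  Position 5: "cc" => MATCH
  Position 6: "cc" => MATCH
  Position 7: "ca" => no
  Position 8: "ab" => no
  Position 9: "bc" => no
Total occurrences: 4

4


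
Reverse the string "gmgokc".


Input: gmgokc
Reading characters right to left:
  Position 5: 'c'
  Position 4: 'k'
  Position 3: 'o'
  Position 2: 'g'
  Position 1: 'm'
  Position 0: 'g'
Reversed: ckogmg

ckogmg


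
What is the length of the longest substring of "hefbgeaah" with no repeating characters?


Input: "hefbgeaah"
Sliding window (track last position of each char):
  Position 0 ('h'): window [0,0] length 1 -- new best
  Position 1 ('e'): window [0,1] length 2 -- new best
  Position 2 ('f'): window [0,2] length 3 -- new best
  Position 3 ('b'): window [0,3] length 4 -- new best
  Position 4 ('g'): window [0,4] length 5 -- new best
  Position 5 ('e'): repeat (last at 1), move window start to 2
  Position 5 ('e'): window [2,5] length 4
  Position 6 ('a'): window [2,6] length 5
  Position 7 ('a'): repeat (last at 6), move window start to 7
  Position 7 ('a'): window [7,7] length 1
  Position 8 ('h'): window [7,8] length 2
Longest substring with no repeats: "hefbg" with length 5

5


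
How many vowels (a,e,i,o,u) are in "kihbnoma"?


Input: kihbnoma
Checking each character:
  'k' at position 0: consonant
  'i' at position 1: vowel (running total: 1)
  'h' at position 2: consonant
  'b' at position 3: consonant
  'n' at position 4: consonant
  'o' at position 5: vowel (running total: 2)
  'm' at position 6: consonant
  'a' at position 7: vowel (running total: 3)
Total vowels: 3

3


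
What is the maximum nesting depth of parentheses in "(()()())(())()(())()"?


Input: "(()()())(())()(())()"
Tracking depth:
  Position 0 '(': depth becomes 1
  Position 1 '(': depth becomes 2
  Position 2 ')': depth becomes 1
  Position 3 '(': depth becomes 2
  Position 4 ')': depth becomes 1
  Position 5 '(': depth becomes 2
  Position 6 ')': depth becomes 1
  Position 7 ')': depth becomes 0
  Position 8 '(': depth becomes 1
  Position 9 '(': depth becomes 2
  Position 10 ')': depth becomes 1
  Position 11 ')': depth becomes 0
  Position 12 '(': depth becomes 1
  Position 13 ')': depth becomes 0
  Position 14 '(': depth becomes 1
  Position 15 '(': depth becomes 2
  Position 16 ')': depth becomes 1
  Position 17 ')': depth becomes 0
  Position 18 '(': depth becomes 1
  Position 19 ')': depth becomes 0
Maximum depth reached: 2

2


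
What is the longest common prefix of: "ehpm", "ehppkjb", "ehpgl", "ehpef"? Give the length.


Words: ehpm, ehppkjb, ehpgl, ehpef
  Position 0: all 'e' => match
  Position 1: all 'h' => match
  Position 2: all 'p' => match
  Position 3: ('m', 'p', 'g', 'e') => mismatch, stop
LCP = "ehp" (length 3)

3


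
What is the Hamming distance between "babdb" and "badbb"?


Comparing "babdb" and "badbb" position by position:
  Position 0: 'b' vs 'b' => same
  Position 1: 'a' vs 'a' => same
  Position 2: 'b' vs 'd' => differ
  Position 3: 'd' vs 'b' => differ
  Position 4: 'b' vs 'b' => same
Total differences (Hamming distance): 2

2


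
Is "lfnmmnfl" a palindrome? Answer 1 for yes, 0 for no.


Input: lfnmmnfl
Reversed: lfnmmnfl
  Compare pos 0 ('l') with pos 7 ('l'): match
  Compare pos 1 ('f') with pos 6 ('f'): match
  Compare pos 2 ('n') with pos 5 ('n'): match
  Compare pos 3 ('m') with pos 4 ('m'): match
Result: palindrome

1


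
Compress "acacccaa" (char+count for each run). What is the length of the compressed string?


Input: acacccaa
Runs:
  'a' x 1 => "a1"
  'c' x 1 => "c1"
  'a' x 1 => "a1"
  'c' x 3 => "c3"
  'a' x 2 => "a2"
Compressed: "a1c1a1c3a2"
Compressed length: 10

10


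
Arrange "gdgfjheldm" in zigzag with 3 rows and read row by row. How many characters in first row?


Zigzag "gdgfjheldm" into 3 rows:
Placing characters:
  'g' => row 0
  'd' => row 1
  'g' => row 2
  'f' => row 1
  'j' => row 0
  'h' => row 1
  'e' => row 2
  'l' => row 1
  'd' => row 0
  'm' => row 1
Rows:
  Row 0: "gjd"
  Row 1: "dfhlm"
  Row 2: "ge"
First row length: 3

3


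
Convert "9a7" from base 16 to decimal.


Input: "9a7" in base 16
Positional expansion:
  Digit '9' (value 9) x 16^2 = 2304
  Digit 'a' (value 10) x 16^1 = 160
  Digit '7' (value 7) x 16^0 = 7
Sum = 2471

2471


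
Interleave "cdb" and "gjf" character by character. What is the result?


Interleaving "cdb" and "gjf":
  Position 0: 'c' from first, 'g' from second => "cg"
  Position 1: 'd' from first, 'j' from second => "dj"
  Position 2: 'b' from first, 'f' from second => "bf"
Result: cgdjbf

cgdjbf


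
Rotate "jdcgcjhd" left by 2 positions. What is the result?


Input: "jdcgcjhd", rotate left by 2
First 2 characters: "jd"
Remaining characters: "cgcjhd"
Concatenate remaining + first: "cgcjhd" + "jd" = "cgcjhdjd"

cgcjhdjd


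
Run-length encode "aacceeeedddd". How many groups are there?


Input: aacceeeedddd
Scanning for consecutive runs:
  Group 1: 'a' x 2 (positions 0-1)
  Group 2: 'c' x 2 (positions 2-3)
  Group 3: 'e' x 4 (positions 4-7)
  Group 4: 'd' x 4 (positions 8-11)
Total groups: 4

4


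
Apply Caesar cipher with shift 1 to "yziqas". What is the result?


Caesar cipher: shift "yziqas" by 1
  'y' (pos 24) + 1 = pos 25 = 'z'
  'z' (pos 25) + 1 = pos 0 = 'a'
  'i' (pos 8) + 1 = pos 9 = 'j'
  'q' (pos 16) + 1 = pos 17 = 'r'
  'a' (pos 0) + 1 = pos 1 = 'b'
  's' (pos 18) + 1 = pos 19 = 't'
Result: zajrbt

zajrbt


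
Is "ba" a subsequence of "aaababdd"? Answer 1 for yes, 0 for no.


Check if "ba" is a subsequence of "aaababdd"
Greedy scan:
  Position 0 ('a'): no match needed
  Position 1 ('a'): no match needed
  Position 2 ('a'): no match needed
  Position 3 ('b'): matches sub[0] = 'b'
  Position 4 ('a'): matches sub[1] = 'a'
  Position 5 ('b'): no match needed
  Position 6 ('d'): no match needed
  Position 7 ('d'): no match needed
All 2 characters matched => is a subsequence

1


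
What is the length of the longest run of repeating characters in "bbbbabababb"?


Input: "bbbbabababb"
Scanning for longest run:
  Position 1 ('b'): continues run of 'b', length=2
  Position 2 ('b'): continues run of 'b', length=3
  Position 3 ('b'): continues run of 'b', length=4
  Position 4 ('a'): new char, reset run to 1
  Position 5 ('b'): new char, reset run to 1
  Position 6 ('a'): new char, reset run to 1
  Position 7 ('b'): new char, reset run to 1
  Position 8 ('a'): new char, reset run to 1
  Position 9 ('b'): new char, reset run to 1
  Position 10 ('b'): continues run of 'b', length=2
Longest run: 'b' with length 4

4


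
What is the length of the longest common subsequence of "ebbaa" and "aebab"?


LCS of "ebbaa" and "aebab"
DP table:
           a    e    b    a    b
      0    0    0    0    0    0
  e   0    0    1    1    1    1
  b   0    0    1    2    2    2
  b   0    0    1    2    2    3
  a   0    1    1    2    3    3
  a   0    1    1    2    3    3
LCS length = dp[5][5] = 3

3


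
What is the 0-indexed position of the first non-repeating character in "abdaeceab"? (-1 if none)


Input: abdaeceab
Character frequencies:
  'a': 3
  'b': 2
  'c': 1
  'd': 1
  'e': 2
Scanning left to right for freq == 1:
  Position 0 ('a'): freq=3, skip
  Position 1 ('b'): freq=2, skip
  Position 2 ('d'): unique! => answer = 2

2
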